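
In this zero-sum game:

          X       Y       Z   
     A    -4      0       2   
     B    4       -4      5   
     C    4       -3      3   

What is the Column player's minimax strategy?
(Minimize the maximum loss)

Column should play Y, value = 0

Work:
Column player minimizes Row's maximum payoff:
Column X: max payoff to Row = 4
Column Y: max payoff to Row = 0
Column Z: max payoff to Row = 5
Minimum is 0, achieved by column Y.
Minimax strategy: Y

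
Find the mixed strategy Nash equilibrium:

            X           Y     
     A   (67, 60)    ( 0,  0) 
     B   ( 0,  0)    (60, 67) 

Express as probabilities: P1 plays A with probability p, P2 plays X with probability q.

p = 0.5276, q = 0.4724

Work:
Find probabilities that make opponent indifferent:
P2 chooses q to make P1 indifferent between A and B
P1 chooses p to make P2 indifferent between X and Y
Mixed NE: P1 plays (A: 0.5276, B: 0.4724), P2 plays (X: 0.4724, Y: 0.5276)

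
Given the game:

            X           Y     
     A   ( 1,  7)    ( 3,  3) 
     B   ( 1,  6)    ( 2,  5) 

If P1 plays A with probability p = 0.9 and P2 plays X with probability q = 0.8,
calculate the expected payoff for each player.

E[P1] = 1.38, E[P2] = 6.16

Work:
E[P1] = p·q·π₁(A,X) + p·(1-q)·π₁(A,Y) + (1-p)·q·π₁(B,X) + (1-p)·(1-q)·π₁(B,Y)
= 0.9·0.8·1 + 0.9·0.2·3 + 0.1·0.8·1 + 0.1·0.2·2
= 1.38

E[P2] = 6.16 (similar calculation)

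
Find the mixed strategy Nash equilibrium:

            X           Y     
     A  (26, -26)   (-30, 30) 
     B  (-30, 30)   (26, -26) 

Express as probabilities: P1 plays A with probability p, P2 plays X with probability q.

p = 0.5, q = 0.5

Work:
Find probabilities that make opponent indifferent:
P2 chooses q to make P1 indifferent between A and B
P1 chooses p to make P2 indifferent between X and Y
Mixed NE: P1 plays (A: 0.5, B: 0.5), P2 plays (X: 0.5, Y: 0.5)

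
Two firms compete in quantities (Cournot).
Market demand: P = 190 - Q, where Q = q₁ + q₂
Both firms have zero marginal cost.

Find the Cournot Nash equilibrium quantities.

q₁* = q₂* = 63.33; P* = 63.33

Work:
Profit: π_i = P·q_i = (a - q_i - q_j)·q_i
FOC: ∂π_i/∂q_i = a - 2q_i - q_j = 0
Reaction function: q_i = (190 - q_j)/2
Symmetry: q* = 190/3 = 63.33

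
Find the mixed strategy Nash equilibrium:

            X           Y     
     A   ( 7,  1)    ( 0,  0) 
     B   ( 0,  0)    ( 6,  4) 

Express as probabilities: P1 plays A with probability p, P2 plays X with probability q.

p = 0.8, q = 0.4615

Work:
Find probabilities that make opponent indifferent:
P2 chooses q to make P1 indifferent between A and B
P1 chooses p to make P2 indifferent between X and Y
Mixed NE: P1 plays (A: 0.8, B: 0.2), P2 plays (X: 0.4615, Y: 0.5385)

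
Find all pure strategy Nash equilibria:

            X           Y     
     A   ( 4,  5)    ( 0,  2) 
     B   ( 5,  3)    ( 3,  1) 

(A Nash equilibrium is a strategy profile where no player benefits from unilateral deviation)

Nash equilibrium: (B, X)

Work:
Best responses:
  P1 vs X: payoffs [4, 5] → best response B (payoff 5)
  P1 vs Y: payoffs [0, 3] → best response B (payoff 3)
  P2 vs A: payoffs [5, 2] → best response X (payoff 5)
  P2 vs B: payoffs [3, 1] → best response X (payoff 3)
Mutual best responses: (B,X) → Nash equilibria.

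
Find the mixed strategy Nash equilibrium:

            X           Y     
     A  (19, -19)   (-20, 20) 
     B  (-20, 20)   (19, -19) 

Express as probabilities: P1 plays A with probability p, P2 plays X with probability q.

p = 0.5, q = 0.5

Work:
Find probabilities that make opponent indifferent:
P2 chooses q to make P1 indifferent between A and B
P1 chooses p to make P2 indifferent between X and Y
Mixed NE: P1 plays (A: 0.5, B: 0.5), P2 plays (X: 0.5, Y: 0.5)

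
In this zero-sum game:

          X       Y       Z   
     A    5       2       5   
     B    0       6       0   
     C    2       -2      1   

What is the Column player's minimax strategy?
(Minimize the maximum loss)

Column should play X or Z (all achieve the minimum), value = 5

Work:
Column player minimizes Row's maximum payoff:
Column X: max payoff to Row = 5
Column Y: max payoff to Row = 6
Column Z: max payoff to Row = 5
Minimum is 5, achieved by columns X, Z (tied).
Each of X or Z is a minimax strategy.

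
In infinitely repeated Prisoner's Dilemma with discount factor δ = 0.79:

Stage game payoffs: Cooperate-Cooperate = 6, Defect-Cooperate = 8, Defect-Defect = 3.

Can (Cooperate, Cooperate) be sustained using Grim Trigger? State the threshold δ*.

δ* = 0.4; since δ = 0.79 ≥ 0.4, cooperation can be sustained

Work:
For Grim Trigger:
Cooperate forever: 6/(1-δ)
Defect then punished: 8 + 3·δ/(1-δ)
Need: 6/(1-δ) ≥ 8 + 3·δ/(1-δ)
Solving: δ ≥ (T-R)/(T-P) = (8-6)/(8-3) = 0.4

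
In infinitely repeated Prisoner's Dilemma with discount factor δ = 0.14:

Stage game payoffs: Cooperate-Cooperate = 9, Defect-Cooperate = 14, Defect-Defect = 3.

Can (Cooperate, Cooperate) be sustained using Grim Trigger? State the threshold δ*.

δ* = 0.4545; since δ = 0.14 < 0.4545, cooperation cannot be sustained

Work:
For Grim Trigger:
Cooperate forever: 9/(1-δ)
Defect then punished: 14 + 3·δ/(1-δ)
Need: 9/(1-δ) ≥ 14 + 3·δ/(1-δ)
Solving: δ ≥ (T-R)/(T-P) = (14-9)/(14-3) = 0.4545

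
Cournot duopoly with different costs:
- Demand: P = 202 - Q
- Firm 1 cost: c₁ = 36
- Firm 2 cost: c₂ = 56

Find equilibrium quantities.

q₁* = 62.0, q₂* = 42.0

Work:
Reaction: q₁ = (202 - 36 - q₂)/2
Reaction: q₂ = (202 - 56 - q₁)/2
Solve simultaneously:
q₁* = (202 - 2×36 + 56)/3 = 62.0
q₂* = (202 - 2×56 + 36)/3 = 42.0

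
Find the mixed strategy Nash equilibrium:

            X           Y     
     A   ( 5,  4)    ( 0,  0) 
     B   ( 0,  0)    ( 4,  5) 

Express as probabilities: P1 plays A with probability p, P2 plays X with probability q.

p = 0.5556, q = 0.4444

Work:
Find probabilities that make opponent indifferent:
P2 chooses q to make P1 indifferent between A and B
P1 chooses p to make P2 indifferent between X and Y
Mixed NE: P1 plays (A: 0.5556, B: 0.4444), P2 plays (X: 0.4444, Y: 0.5556)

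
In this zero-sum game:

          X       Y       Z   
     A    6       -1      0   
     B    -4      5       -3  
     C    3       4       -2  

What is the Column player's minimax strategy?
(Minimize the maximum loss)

Column should play Z, value = 0

Work:
Column player minimizes Row's maximum payoff:
Column X: max payoff to Row = 6
Column Y: max payoff to Row = 5
Column Z: max payoff to Row = 0
Minimum is 0, achieved by column Z.
Minimax strategy: Z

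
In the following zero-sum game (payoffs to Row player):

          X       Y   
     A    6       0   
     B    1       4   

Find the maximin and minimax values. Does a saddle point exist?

Maximin = 1, Minimax = 4, Saddle: False

Work:
Row minimums: [0, 1] → maximin = 1
Column maximums: [6, 4] → minimax = 4
No saddle point (maximin ≠ minimax). Mixed strategy needed.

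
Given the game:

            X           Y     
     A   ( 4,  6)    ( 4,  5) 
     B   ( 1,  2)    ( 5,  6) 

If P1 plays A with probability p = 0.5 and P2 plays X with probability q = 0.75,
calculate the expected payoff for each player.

E[P1] = 3.0, E[P2] = 4.375

Work:
E[P1] = p·q·π₁(A,X) + p·(1-q)·π₁(A,Y) + (1-p)·q·π₁(B,X) + (1-p)·(1-q)·π₁(B,Y)
= 0.5·0.75·4 + 0.5·0.25·4 + 0.5·0.75·1 + 0.5·0.25·5
= 3.0

E[P2] = 4.375 (similar calculation)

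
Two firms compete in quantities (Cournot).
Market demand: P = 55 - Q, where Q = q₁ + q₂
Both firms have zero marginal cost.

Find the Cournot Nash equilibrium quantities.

q₁* = q₂* = 18.33; P* = 18.33

Work:
Profit: π_i = P·q_i = (a - q_i - q_j)·q_i
FOC: ∂π_i/∂q_i = a - 2q_i - q_j = 0
Reaction function: q_i = (55 - q_j)/2
Symmetry: q* = 55/3 = 18.33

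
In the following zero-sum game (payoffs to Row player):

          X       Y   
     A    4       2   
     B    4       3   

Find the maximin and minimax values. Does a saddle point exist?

Maximin = 3, Minimax = 3, Saddle: True

Work:
Row minimums: [2, 3] → maximin = 3
Column maximums: [4, 3] → minimax = 3
Saddle point exists! Game value = 3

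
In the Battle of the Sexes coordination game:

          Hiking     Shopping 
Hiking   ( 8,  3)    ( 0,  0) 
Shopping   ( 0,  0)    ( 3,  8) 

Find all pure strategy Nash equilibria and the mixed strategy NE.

Pure NE: (Hiking, Hiking) and (Shopping, Shopping); Mixed NE: p = 0.7273, q = 0.2727

Work:
Check pure NE:
(Hiking, Hiking): (8, 3) - no unilateral deviation beneficial
(Shopping, Shopping): (3, 8) - no unilateral deviation beneficial
Mixed NE: P1 plays Hiking with p = 0.7273, P2 plays Hiking with q = 0.2727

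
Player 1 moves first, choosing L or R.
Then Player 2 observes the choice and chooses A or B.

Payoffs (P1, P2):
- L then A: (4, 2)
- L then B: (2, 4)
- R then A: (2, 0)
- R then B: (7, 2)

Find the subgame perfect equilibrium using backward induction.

P1 plays R, P2 plays B after L and B after R; Payoff (7, 2)

Work:
Backward induction:
After L: P2 chooses B → P1 gets 2
After R: P2 chooses B → P1 gets 7
P1 chooses R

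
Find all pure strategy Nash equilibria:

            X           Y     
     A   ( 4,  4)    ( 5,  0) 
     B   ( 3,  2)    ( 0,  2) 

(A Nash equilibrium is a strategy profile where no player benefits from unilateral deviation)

Nash equilibrium: (A, X)

Work:
Best responses:
  P1 vs X: payoffs [4, 3] → best response A (payoff 4)
  P1 vs Y: payoffs [5, 0] → best response A (payoff 5)
  P2 vs A: payoffs [4, 0] → best response X (payoff 4)
  P2 vs B: payoffs [2, 2] → best response X/Y (payoff 2)
Mutual best responses: (A,X) → Nash equilibria.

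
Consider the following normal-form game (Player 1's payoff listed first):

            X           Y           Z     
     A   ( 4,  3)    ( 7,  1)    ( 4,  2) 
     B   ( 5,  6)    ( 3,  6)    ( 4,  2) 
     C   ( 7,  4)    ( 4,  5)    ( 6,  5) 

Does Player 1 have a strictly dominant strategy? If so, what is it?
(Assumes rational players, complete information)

No strictly dominant strategy exists for Player 1

Work:
A strategy strictly dominates another if it gives a strictly higher payoff against every opponent action. Compare each pair of P1's strategies column-by-column:
  A vs B: [4 vs 5, 7 vs 3, 4 vs 4] → A does not strictly dominate B (column X: 4 ≤ 5)
  A vs C: [4 vs 7, 7 vs 4, 4 vs 6] → A does not strictly dominate C (column X: 4 ≤ 7)
  B vs A: [5 vs 4, 3 vs 7, 4 vs 4] → B does not strictly dominate A (column Y: 3 ≤ 7)
  B vs C: [5 vs 7, 3 vs 4, 4 vs 6] → B does not strictly dominate C (column X: 5 ≤ 7)
  C vs A: [7 vs 4, 4 vs 7, 6 vs 4] → C does not strictly dominate A (column Y: 4 ≤ 7)
  C vs B: [7 vs 5, 4 vs 3, 6 vs 4] → C strictly dominates B
No single strategy strictly dominates all others → no strictly dominant strategy.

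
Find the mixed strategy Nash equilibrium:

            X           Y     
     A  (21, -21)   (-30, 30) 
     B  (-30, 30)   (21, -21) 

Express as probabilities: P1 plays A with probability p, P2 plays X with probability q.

p = 0.5, q = 0.5

Work:
Find probabilities that make opponent indifferent:
P2 chooses q to make P1 indifferent between A and B
P1 chooses p to make P2 indifferent between X and Y
Mixed NE: P1 plays (A: 0.5, B: 0.5), P2 plays (X: 0.5, Y: 0.5)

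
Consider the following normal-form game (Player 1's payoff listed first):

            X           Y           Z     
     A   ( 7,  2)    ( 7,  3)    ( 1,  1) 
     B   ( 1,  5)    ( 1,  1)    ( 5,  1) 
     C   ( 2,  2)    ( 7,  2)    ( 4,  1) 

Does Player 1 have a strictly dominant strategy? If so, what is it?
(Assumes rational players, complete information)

No strictly dominant strategy exists for Player 1

Work:
A strategy strictly dominates another if it gives a strictly higher payoff against every opponent action. Compare each pair of P1's strategies column-by-column:
  A vs B: [7 vs 1, 7 vs 1, 1 vs 5] → A does not strictly dominate B (column Z: 1 ≤ 5)
  A vs C: [7 vs 2, 7 vs 7, 1 vs 4] → A does not strictly dominate C (column Y: 7 ≤ 7)
  B vs A: [1 vs 7, 1 vs 7, 5 vs 1] → B does not strictly dominate A (column X: 1 ≤ 7)
  B vs C: [1 vs 2, 1 vs 7, 5 vs 4] → B does not strictly dominate C (column X: 1 ≤ 2)
  C vs A: [2 vs 7, 7 vs 7, 4 vs 1] → C does not strictly dominate A (column X: 2 ≤ 7)
  C vs B: [2 vs 1, 7 vs 1, 4 vs 5] → C does not strictly dominate B (column Z: 4 ≤ 5)
No single strategy strictly dominates all others → no strictly dominant strategy.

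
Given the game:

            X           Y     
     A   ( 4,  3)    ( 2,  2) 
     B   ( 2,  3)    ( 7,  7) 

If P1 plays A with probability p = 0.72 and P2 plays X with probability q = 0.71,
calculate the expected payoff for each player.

E[P1] = 3.4284, E[P2] = 3.116

Work:
E[P1] = p·q·π₁(A,X) + p·(1-q)·π₁(A,Y) + (1-p)·q·π₁(B,X) + (1-p)·(1-q)·π₁(B,Y)
= 0.72·0.71·4 + 0.72·0.29·2 + 0.28·0.71·2 + 0.28·0.29·7
= 3.4284

E[P2] = 3.116 (similar calculation)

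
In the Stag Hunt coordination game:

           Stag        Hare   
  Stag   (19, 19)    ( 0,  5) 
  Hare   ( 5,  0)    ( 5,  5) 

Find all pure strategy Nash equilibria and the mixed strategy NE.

Pure NE: (Stag, Stag) and (Hare, Hare); Mixed NE: p = 0.2632, q = 0.2632

Work:
Check pure NE:
(Stag, Stag): (19, 19) - no unilateral deviation beneficial
(Hare, Hare): (5, 5) - no unilateral deviation beneficial
Mixed NE: P1 plays Stag with p = 0.2632, P2 plays Stag with q = 0.2632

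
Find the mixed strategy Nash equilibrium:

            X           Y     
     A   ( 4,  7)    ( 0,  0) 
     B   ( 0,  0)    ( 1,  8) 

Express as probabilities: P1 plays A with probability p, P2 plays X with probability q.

p = 0.5333, q = 0.2

Work:
Find probabilities that make opponent indifferent:
P2 chooses q to make P1 indifferent between A and B
P1 chooses p to make P2 indifferent between X and Y
Mixed NE: P1 plays (A: 0.5333, B: 0.4667), P2 plays (X: 0.2, Y: 0.8)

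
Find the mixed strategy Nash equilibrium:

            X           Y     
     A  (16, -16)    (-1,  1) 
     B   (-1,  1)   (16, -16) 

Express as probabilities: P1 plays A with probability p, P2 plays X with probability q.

p = 0.5, q = 0.5

Work:
Find probabilities that make opponent indifferent:
P2 chooses q to make P1 indifferent between A and B
P1 chooses p to make P2 indifferent between X and Y
Mixed NE: P1 plays (A: 0.5, B: 0.5), P2 plays (X: 0.5, Y: 0.5)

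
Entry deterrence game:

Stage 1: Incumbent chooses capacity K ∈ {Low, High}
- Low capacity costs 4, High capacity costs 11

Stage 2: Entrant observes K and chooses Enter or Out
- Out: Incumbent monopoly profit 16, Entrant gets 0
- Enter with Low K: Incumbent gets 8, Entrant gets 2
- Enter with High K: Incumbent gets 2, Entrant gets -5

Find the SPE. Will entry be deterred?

SPE: (High, Enter|Low, Out|High); Entry deterred. Incumbent net profit = 5

Work:
After Low K: Entrant enters (2 > 0)
After High K: Entrant stays out (-5 < 0)
Incumbent: Low → 8−4=4, High → 16−11=5
Incumbent chooses High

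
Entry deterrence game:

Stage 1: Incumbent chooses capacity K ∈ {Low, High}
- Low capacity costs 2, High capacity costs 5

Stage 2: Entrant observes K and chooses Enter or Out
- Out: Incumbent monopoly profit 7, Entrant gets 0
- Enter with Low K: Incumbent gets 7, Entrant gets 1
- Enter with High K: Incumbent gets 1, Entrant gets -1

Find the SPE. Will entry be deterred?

SPE: (Low, Enter|Low, Out|High); Entry not deterred. Incumbent net profit = 5, Entrant gets 1

Work:
After Low K: Entrant enters (1 > 0)
After High K: Entrant stays out (-1 < 0)
Incumbent: Low → 7−2=5, High → 7−5=2
Incumbent chooses Low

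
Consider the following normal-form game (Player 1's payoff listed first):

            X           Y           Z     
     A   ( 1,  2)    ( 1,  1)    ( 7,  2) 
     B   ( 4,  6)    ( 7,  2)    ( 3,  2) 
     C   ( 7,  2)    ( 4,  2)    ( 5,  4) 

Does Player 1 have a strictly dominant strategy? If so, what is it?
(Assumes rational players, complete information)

No strictly dominant strategy exists for Player 1

Work:
A strategy strictly dominates another if it gives a strictly higher payoff against every opponent action. Compare each pair of P1's strategies column-by-column:
  A vs B: [1 vs 4, 1 vs 7, 7 vs 3] → A does not strictly dominate B (column X: 1 ≤ 4)
  A vs C: [1 vs 7, 1 vs 4, 7 vs 5] → A does not strictly dominate C (column X: 1 ≤ 7)
  B vs A: [4 vs 1, 7 vs 1, 3 vs 7] → B does not strictly dominate A (column Z: 3 ≤ 7)
  B vs C: [4 vs 7, 7 vs 4, 3 vs 5] → B does not strictly dominate C (column X: 4 ≤ 7)
  C vs A: [7 vs 1, 4 vs 1, 5 vs 7] → C does not strictly dominate A (column Z: 5 ≤ 7)
  C vs B: [7 vs 4, 4 vs 7, 5 vs 3] → C does not strictly dominate B (column Y: 4 ≤ 7)
No single strategy strictly dominates all others → no strictly dominant strategy.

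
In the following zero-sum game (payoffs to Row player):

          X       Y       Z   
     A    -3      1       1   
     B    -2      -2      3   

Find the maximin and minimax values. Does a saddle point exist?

Maximin = -2, Minimax = -2, Saddle: True

Work:
Row minimums: [-3, -2] → maximin = -2
Column maximums: [-2, 1, 3] → minimax = -2
Saddle point exists! Game value = -2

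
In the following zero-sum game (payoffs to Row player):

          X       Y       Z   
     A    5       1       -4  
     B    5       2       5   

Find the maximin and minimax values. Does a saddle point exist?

Maximin = 2, Minimax = 2, Saddle: True

Work:
Row minimums: [-4, 2] → maximin = 2
Column maximums: [5, 2, 5] → minimax = 2
Saddle point exists! Game value = 2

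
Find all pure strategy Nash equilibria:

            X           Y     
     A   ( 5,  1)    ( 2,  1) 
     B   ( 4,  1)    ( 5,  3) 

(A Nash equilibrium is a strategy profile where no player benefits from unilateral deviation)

Nash equilibrium: (A, X), (B, Y)

Work:
Best responses:
  P1 vs X: payoffs [5, 4] → best response A (payoff 5)
  P1 vs Y: payoffs [2, 5] → best response B (payoff 5)
  P2 vs A: payoffs [1, 1] → best response X/Y (payoff 1)
  P2 vs B: payoffs [1, 3] → best response Y (payoff 3)
Mutual best responses: (A,X), (B,Y) → Nash equilibria.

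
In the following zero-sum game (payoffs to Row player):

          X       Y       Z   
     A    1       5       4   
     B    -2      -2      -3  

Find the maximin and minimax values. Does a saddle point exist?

Maximin = 1, Minimax = 1, Saddle: True

Work:
Row minimums: [1, -3] → maximin = 1
Column maximums: [1, 5, 4] → minimax = 1
Saddle point exists! Game value = 1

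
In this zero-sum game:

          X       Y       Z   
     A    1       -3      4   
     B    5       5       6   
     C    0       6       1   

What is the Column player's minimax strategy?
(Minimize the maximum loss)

Column should play X, value = 5

Work:
Column player minimizes Row's maximum payoff:
Column X: max payoff to Row = 5
Column Y: max payoff to Row = 6
Column Z: max payoff to Row = 6
Minimum is 5, achieved by column X.
Minimax strategy: X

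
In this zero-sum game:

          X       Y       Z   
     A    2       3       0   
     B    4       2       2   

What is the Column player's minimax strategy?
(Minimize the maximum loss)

Column should play Z, value = 2

Work:
Column player minimizes Row's maximum payoff:
Column X: max payoff to Row = 4
Column Y: max payoff to Row = 3
Column Z: max payoff to Row = 2
Minimum is 2, achieved by column Z.
Minimax strategy: Z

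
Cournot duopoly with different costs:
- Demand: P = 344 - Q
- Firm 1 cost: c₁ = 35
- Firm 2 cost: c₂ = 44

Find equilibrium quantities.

q₁* = 106.0, q₂* = 97.0

Work:
Reaction: q₁ = (344 - 35 - q₂)/2
Reaction: q₂ = (344 - 44 - q₁)/2
Solve simultaneously:
q₁* = (344 - 2×35 + 44)/3 = 106.0
q₂* = (344 - 2×44 + 35)/3 = 97.0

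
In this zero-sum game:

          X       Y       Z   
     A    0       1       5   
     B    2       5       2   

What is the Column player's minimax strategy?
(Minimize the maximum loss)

Column should play X, value = 2

Work:
Column player minimizes Row's maximum payoff:
Column X: max payoff to Row = 2
Column Y: max payoff to Row = 5
Column Z: max payoff to Row = 5
Minimum is 2, achieved by column X.
Minimax strategy: X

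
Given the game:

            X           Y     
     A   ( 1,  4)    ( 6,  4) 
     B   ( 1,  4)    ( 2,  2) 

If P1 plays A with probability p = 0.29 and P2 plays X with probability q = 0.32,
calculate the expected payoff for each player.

E[P1] = 2.4688, E[P2] = 3.0344

Work:
E[P1] = p·q·π₁(A,X) + p·(1-q)·π₁(A,Y) + (1-p)·q·π₁(B,X) + (1-p)·(1-q)·π₁(B,Y)
= 0.29·0.32·1 + 0.29·0.68·6 + 0.71·0.32·1 + 0.71·0.68·2
= 2.4688

E[P2] = 3.0344 (similar calculation)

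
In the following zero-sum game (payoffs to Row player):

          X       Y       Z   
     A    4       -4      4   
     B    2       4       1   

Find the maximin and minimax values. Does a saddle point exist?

Maximin = 1, Minimax = 4, Saddle: False

Work:
Row minimums: [-4, 1] → maximin = 1
Column maximums: [4, 4, 4] → minimax = 4
No saddle point (maximin ≠ minimax). Mixed strategy needed.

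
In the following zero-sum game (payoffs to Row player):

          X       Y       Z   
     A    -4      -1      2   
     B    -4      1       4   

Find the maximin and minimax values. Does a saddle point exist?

Maximin = -4, Minimax = -4, Saddle: True

Work:
Row minimums: [-4, -4] → maximin = -4
Column maximums: [-4, 1, 4] → minimax = -4
Saddle point exists! Game value = -4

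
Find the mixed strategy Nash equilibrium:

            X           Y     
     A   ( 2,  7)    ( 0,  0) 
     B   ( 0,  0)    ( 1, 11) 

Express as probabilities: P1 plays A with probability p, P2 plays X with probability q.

p = 0.6111, q = 0.3333

Work:
Find probabilities that make opponent indifferent:
P2 chooses q to make P1 indifferent between A and B
P1 chooses p to make P2 indifferent between X and Y
Mixed NE: P1 plays (A: 0.6111, B: 0.3889), P2 plays (X: 0.3333, Y: 0.6667)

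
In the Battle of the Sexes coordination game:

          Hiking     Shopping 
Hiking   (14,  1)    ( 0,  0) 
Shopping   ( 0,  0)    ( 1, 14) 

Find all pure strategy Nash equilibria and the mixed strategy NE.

Pure NE: (Hiking, Hiking) and (Shopping, Shopping); Mixed NE: p = 0.9333, q = 0.0667

Work:
Check pure NE:
(Hiking, Hiking): (14, 1) - no unilateral deviation beneficial
(Shopping, Shopping): (1, 14) - no unilateral deviation beneficial
Mixed NE: P1 plays Hiking with p = 0.9333, P2 plays Hiking with q = 0.0667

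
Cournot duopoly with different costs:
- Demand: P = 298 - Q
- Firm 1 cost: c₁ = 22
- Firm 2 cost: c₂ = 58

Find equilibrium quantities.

q₁* = 104.0, q₂* = 68.0

Work:
Reaction: q₁ = (298 - 22 - q₂)/2
Reaction: q₂ = (298 - 58 - q₁)/2
Solve simultaneously:
q₁* = (298 - 2×22 + 58)/3 = 104.0
q₂* = (298 - 2×58 + 22)/3 = 68.0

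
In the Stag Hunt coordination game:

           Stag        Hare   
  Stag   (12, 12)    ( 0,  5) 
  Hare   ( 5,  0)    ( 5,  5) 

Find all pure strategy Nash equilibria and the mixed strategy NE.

Pure NE: (Stag, Stag) and (Hare, Hare); Mixed NE: p = 0.4167, q = 0.4167

Work:
Check pure NE:
(Stag, Stag): (12, 12) - no unilateral deviation beneficial
(Hare, Hare): (5, 5) - no unilateral deviation beneficial
Mixed NE: P1 plays Stag with p = 0.4167, P2 plays Stag with q = 0.4167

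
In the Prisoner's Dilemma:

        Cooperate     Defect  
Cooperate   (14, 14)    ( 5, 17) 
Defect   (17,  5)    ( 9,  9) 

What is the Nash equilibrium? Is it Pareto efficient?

(Defect, Defect) is NE; not Pareto efficient

Work:
Defect dominates Cooperate for both players:
If P2 cooperates: Defect (17) > Cooperate (14)
If P2 defects: Defect (9) > Cooperate (5)
NE: (Defect, Defect) with payoff (9, 9)
But (Cooperate, Cooperate) = (14, 14) Pareto dominates (9, 9)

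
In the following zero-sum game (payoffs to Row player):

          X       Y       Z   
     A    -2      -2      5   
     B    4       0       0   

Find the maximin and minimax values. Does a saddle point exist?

Maximin = 0, Minimax = 0, Saddle: True

Work:
Row minimums: [-2, 0] → maximin = 0
Column maximums: [4, 0, 5] → minimax = 0
Saddle point exists! Game value = 0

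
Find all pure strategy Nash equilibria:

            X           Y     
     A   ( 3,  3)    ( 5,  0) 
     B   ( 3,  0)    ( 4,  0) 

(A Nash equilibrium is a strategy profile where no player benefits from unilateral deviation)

Nash equilibrium: (A, X), (B, X)

Work:
Best responses:
  P1 vs X: payoffs [3, 3] → best response A/B (payoff 3)
  P1 vs Y: payoffs [5, 4] → best response A (payoff 5)
  P2 vs A: payoffs [3, 0] → best response X (payoff 3)
  P2 vs B: payoffs [0, 0] → best response X/Y (payoff 0)
Mutual best responses: (A,X), (B,X) → Nash equilibria.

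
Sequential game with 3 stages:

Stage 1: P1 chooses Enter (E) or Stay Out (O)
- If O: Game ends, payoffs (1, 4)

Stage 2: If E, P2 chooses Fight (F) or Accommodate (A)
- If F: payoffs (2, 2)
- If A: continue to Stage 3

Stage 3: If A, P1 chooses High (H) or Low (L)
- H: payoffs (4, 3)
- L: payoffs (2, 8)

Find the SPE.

SPE: (E, A, H); Outcome (4, 3)

Work:
Stage 3: P1 chooses H (4 vs 2)
Stage 2: P2: F->2, A->3 (anticipating H). Choose A
Stage 1: P1: O->1, E->4 (anticipating A, H). Choose E
SPE path: E -> A -> H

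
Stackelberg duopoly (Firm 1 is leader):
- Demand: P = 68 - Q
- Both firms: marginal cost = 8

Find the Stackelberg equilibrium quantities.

q₁* (leader) = 30.0, q₂* (follower) = 15.0

Work:
Follower's reaction: q₂ = (a - c - q₁)/2
Leader substitutes: π₁ = q₁·(a - q₁ - (a-c-q₁)/2 - c)
FOC: q₁* = (68 - 8)/2 = 30.00
Then: q₂* = (68 - 8 - 30.0)/2 = 15.00
Leader has first-mover advantage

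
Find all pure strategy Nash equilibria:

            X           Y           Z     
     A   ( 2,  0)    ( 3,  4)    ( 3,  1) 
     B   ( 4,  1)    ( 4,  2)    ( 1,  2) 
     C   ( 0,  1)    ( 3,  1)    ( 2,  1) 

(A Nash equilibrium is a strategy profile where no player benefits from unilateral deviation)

Nash equilibrium: (B, Y)

Work:
Best responses:
  P1 vs X: payoffs [2, 4, 0] → best response B (payoff 4)
  P1 vs Y: payoffs [3, 4, 3] → best response B (payoff 4)
  P1 vs Z: payoffs [3, 1, 2] → best response A (payoff 3)
  P2 vs A: payoffs [0, 4, 1] → best response Y (payoff 4)
  P2 vs B: payoffs [1, 2, 2] → best response Y/Z (payoff 2)
  P2 vs C: payoffs [1, 1, 1] → best response X/Y/Z (payoff 1)
Mutual best responses: (B,Y) → Nash equilibria.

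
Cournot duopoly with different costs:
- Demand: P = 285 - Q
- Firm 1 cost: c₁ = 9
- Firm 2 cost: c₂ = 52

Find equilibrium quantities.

q₁* = 106.33, q₂* = 63.33

Work:
Reaction: q₁ = (285 - 9 - q₂)/2
Reaction: q₂ = (285 - 52 - q₁)/2
Solve simultaneously:
q₁* = (285 - 2×9 + 52)/3 = 106.33
q₂* = (285 - 2×52 + 9)/3 = 63.33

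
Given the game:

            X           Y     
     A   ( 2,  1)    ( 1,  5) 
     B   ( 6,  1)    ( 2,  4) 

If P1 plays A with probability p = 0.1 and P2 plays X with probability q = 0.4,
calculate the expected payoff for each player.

E[P1] = 3.38, E[P2] = 2.86

Work:
E[P1] = p·q·π₁(A,X) + p·(1-q)·π₁(A,Y) + (1-p)·q·π₁(B,X) + (1-p)·(1-q)·π₁(B,Y)
= 0.1·0.4·2 + 0.1·0.6·1 + 0.9·0.4·6 + 0.9·0.6·2
= 3.38

E[P2] = 2.86 (similar calculation)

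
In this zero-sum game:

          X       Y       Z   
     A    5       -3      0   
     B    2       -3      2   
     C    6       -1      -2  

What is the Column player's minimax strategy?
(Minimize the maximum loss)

Column should play Y, value = -1

Work:
Column player minimizes Row's maximum payoff:
Column X: max payoff to Row = 6
Column Y: max payoff to Row = -1
Column Z: max payoff to Row = 2
Minimum is -1, achieved by column Y.
Minimax strategy: Y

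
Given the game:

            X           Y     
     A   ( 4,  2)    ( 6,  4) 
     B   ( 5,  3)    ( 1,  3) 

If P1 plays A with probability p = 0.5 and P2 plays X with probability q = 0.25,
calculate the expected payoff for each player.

E[P1] = 3.75, E[P2] = 3.25

Work:
E[P1] = p·q·π₁(A,X) + p·(1-q)·π₁(A,Y) + (1-p)·q·π₁(B,X) + (1-p)·(1-q)·π₁(B,Y)
= 0.5·0.25·4 + 0.5·0.75·6 + 0.5·0.25·5 + 0.5·0.75·1
= 3.75

E[P2] = 3.25 (similar calculation)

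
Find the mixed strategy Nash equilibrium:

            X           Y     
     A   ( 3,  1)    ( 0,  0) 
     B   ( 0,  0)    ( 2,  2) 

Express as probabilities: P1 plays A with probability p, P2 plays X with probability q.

p = 0.6667, q = 0.4

Work:
Find probabilities that make opponent indifferent:
P2 chooses q to make P1 indifferent between A and B
P1 chooses p to make P2 indifferent between X and Y
Mixed NE: P1 plays (A: 0.6667, B: 0.3333), P2 plays (X: 0.4, Y: 0.6)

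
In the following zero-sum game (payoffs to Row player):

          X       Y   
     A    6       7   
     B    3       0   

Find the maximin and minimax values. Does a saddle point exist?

Maximin = 6, Minimax = 6, Saddle: True

Work:
Row minimums: [6, 0] → maximin = 6
Column maximums: [6, 7] → minimax = 6
Saddle point exists! Game value = 6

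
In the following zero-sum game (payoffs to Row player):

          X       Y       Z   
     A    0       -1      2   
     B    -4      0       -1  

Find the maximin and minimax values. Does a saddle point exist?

Maximin = -1, Minimax = 0, Saddle: False

Work:
Row minimums: [-1, -4] → maximin = -1
Column maximums: [0, 0, 2] → minimax = 0
No saddle point (maximin ≠ minimax). Mixed strategy needed.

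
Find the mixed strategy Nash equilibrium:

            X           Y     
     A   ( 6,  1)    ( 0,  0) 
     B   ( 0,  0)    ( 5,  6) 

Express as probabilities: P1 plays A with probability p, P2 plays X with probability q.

p = 0.8571, q = 0.4545

Work:
Find probabilities that make opponent indifferent:
P2 chooses q to make P1 indifferent between A and B
P1 chooses p to make P2 indifferent between X and Y
Mixed NE: P1 plays (A: 0.8571, B: 0.1429), P2 plays (X: 0.4545, Y: 0.5455)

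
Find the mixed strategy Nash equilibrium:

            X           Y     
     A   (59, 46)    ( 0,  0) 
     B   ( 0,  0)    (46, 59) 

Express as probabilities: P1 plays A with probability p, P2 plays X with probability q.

p = 0.5619, q = 0.4381

Work:
Find probabilities that make opponent indifferent:
P2 chooses q to make P1 indifferent between A and B
P1 chooses p to make P2 indifferent between X and Y
Mixed NE: P1 plays (A: 0.5619, B: 0.4381), P2 plays (X: 0.4381, Y: 0.5619)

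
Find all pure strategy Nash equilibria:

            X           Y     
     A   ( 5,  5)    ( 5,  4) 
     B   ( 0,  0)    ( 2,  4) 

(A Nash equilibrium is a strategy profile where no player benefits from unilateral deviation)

Nash equilibrium: (A, X)

Work:
Best responses:
  P1 vs X: payoffs [5, 0] → best response A (payoff 5)
  P1 vs Y: payoffs [5, 2] → best response A (payoff 5)
  P2 vs A: payoffs [5, 4] → best response X (payoff 5)
  P2 vs B: payoffs [0, 4] → best response Y (payoff 4)
Mutual best responses: (A,X) → Nash equilibria.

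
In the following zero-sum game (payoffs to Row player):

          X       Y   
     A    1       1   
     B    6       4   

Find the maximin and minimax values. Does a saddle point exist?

Maximin = 4, Minimax = 4, Saddle: True

Work:
Row minimums: [1, 4] → maximin = 4
Column maximums: [6, 4] → minimax = 4
Saddle point exists! Game value = 4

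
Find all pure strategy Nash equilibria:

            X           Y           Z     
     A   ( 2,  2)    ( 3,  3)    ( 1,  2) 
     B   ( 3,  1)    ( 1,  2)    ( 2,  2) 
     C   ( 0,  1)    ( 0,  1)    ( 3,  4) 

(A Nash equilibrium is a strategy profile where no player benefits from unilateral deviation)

Nash equilibrium: (A, Y), (C, Z)

Work:
Best responses:
  P1 vs X: payoffs [2, 3, 0] → best response B (payoff 3)
  P1 vs Y: payoffs [3, 1, 0] → best response A (payoff 3)
  P1 vs Z: payoffs [1, 2, 3] → best response C (payoff 3)
  P2 vs A: payoffs [2, 3, 2] → best response Y (payoff 3)
  P2 vs B: payoffs [1, 2, 2] → best response Y/Z (payoff 2)
  P2 vs C: payoffs [1, 1, 4] → best response Z (payoff 4)
Mutual best responses: (A,Y), (C,Z) → Nash equilibria.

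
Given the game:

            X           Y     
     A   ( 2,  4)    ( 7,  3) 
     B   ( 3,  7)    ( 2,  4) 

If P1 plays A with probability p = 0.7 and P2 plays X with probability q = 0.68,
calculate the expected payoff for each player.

E[P1] = 3.324, E[P2] = 4.388

Work:
E[P1] = p·q·π₁(A,X) + p·(1-q)·π₁(A,Y) + (1-p)·q·π₁(B,X) + (1-p)·(1-q)·π₁(B,Y)
= 0.7·0.68·2 + 0.7·0.32·7 + 0.3·0.68·3 + 0.3·0.32·2
= 3.324

E[P2] = 4.388 (similar calculation)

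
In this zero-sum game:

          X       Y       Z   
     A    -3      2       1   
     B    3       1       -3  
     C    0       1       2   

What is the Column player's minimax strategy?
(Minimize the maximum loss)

Column should play Y or Z (all achieve the minimum), value = 2

Work:
Column player minimizes Row's maximum payoff:
Column X: max payoff to Row = 3
Column Y: max payoff to Row = 2
Column Z: max payoff to Row = 2
Minimum is 2, achieved by columns Y, Z (tied).
Each of Y or Z is a minimax strategy.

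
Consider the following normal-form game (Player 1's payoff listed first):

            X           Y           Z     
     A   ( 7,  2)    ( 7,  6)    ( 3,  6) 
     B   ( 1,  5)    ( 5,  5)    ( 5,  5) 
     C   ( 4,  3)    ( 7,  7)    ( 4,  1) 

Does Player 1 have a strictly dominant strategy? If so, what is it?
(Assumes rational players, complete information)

No strictly dominant strategy exists for Player 1

Work:
A strategy strictly dominates another if it gives a strictly higher payoff against every opponent action. Compare each pair of P1's strategies column-by-column:
  A vs B: [7 vs 1, 7 vs 5, 3 vs 5] → A does not strictly dominate B (column Z: 3 ≤ 5)
  A vs C: [7 vs 4, 7 vs 7, 3 vs 4] → A does not strictly dominate C (column Y: 7 ≤ 7)
  B vs A: [1 vs 7, 5 vs 7, 5 vs 3] → B does not strictly dominate A (column X: 1 ≤ 7)
  B vs C: [1 vs 4, 5 vs 7, 5 vs 4] → B does not strictly dominate C (column X: 1 ≤ 4)
  C vs A: [4 vs 7, 7 vs 7, 4 vs 3] → C does not strictly dominate A (column X: 4 ≤ 7)
  C vs B: [4 vs 1, 7 vs 5, 4 vs 5] → C does not strictly dominate B (column Z: 4 ≤ 5)
No single strategy strictly dominates all others → no strictly dominant strategy.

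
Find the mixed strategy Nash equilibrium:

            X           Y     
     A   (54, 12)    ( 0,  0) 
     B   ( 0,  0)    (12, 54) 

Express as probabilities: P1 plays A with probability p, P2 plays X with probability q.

p = 0.8182, q = 0.1818

Work:
Find probabilities that make opponent indifferent:
P2 chooses q to make P1 indifferent between A and B
P1 chooses p to make P2 indifferent between X and Y
Mixed NE: P1 plays (A: 0.8182, B: 0.1818), P2 plays (X: 0.1818, Y: 0.8182)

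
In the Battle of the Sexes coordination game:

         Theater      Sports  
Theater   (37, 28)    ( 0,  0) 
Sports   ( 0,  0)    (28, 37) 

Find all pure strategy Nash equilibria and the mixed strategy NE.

Pure NE: (Theater, Theater) and (Sports, Sports); Mixed NE: p = 0.5692, q = 0.4308

Work:
Check pure NE:
(Theater, Theater): (37, 28) - no unilateral deviation beneficial
(Sports, Sports): (28, 37) - no unilateral deviation beneficial
Mixed NE: P1 plays Theater with p = 0.5692, P2 plays Theater with q = 0.4308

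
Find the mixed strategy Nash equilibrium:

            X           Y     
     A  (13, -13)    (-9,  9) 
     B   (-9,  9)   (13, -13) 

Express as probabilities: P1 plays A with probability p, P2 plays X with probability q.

p = 0.5, q = 0.5

Work:
Find probabilities that make opponent indifferent:
P2 chooses q to make P1 indifferent between A and B
P1 chooses p to make P2 indifferent between X and Y
Mixed NE: P1 plays (A: 0.5, B: 0.5), P2 plays (X: 0.5, Y: 0.5)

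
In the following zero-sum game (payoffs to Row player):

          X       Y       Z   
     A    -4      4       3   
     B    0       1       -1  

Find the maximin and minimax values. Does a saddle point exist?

Maximin = -1, Minimax = 0, Saddle: False

Work:
Row minimums: [-4, -1] → maximin = -1
Column maximums: [0, 4, 3] → minimax = 0
No saddle point (maximin ≠ minimax). Mixed strategy needed.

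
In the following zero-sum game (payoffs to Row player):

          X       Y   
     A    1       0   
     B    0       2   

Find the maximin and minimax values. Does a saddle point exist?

Maximin = 0, Minimax = 1, Saddle: False

Work:
Row minimums: [0, 0] → maximin = 0
Column maximums: [1, 2] → minimax = 1
No saddle point (maximin ≠ minimax). Mixed strategy needed.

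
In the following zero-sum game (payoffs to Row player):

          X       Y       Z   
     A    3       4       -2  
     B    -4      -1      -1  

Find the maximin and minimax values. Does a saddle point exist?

Maximin = -2, Minimax = -1, Saddle: False

Work:
Row minimums: [-2, -4] → maximin = -2
Column maximums: [3, 4, -1] → minimax = -1
No saddle point (maximin ≠ minimax). Mixed strategy needed.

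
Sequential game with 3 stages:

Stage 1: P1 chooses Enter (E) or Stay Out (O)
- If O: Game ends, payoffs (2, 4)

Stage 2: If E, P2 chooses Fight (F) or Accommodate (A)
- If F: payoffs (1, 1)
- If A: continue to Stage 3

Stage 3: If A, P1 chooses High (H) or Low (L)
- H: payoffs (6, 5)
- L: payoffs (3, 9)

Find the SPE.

SPE: (E, A, H); Outcome (6, 5)

Work:
Stage 3: P1 chooses H (6 vs 3)
Stage 2: P2: F->1, A->5 (anticipating H). Choose A
Stage 1: P1: O->2, E->6 (anticipating A, H). Choose E
SPE path: E -> A -> H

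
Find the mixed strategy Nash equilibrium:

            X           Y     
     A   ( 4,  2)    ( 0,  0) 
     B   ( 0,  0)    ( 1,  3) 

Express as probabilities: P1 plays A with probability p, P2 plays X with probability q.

p = 0.6, q = 0.2

Work:
Find probabilities that make opponent indifferent:
P2 chooses q to make P1 indifferent between A and B
P1 chooses p to make P2 indifferent between X and Y
Mixed NE: P1 plays (A: 0.6, B: 0.4), P2 plays (X: 0.2, Y: 0.8)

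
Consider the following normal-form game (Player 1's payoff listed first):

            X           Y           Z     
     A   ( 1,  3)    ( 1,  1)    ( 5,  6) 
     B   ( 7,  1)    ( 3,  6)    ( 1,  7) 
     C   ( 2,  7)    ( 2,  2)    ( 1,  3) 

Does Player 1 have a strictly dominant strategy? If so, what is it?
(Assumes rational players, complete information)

No strictly dominant strategy exists for Player 1

Work:
A strategy strictly dominates another if it gives a strictly higher payoff against every opponent action. Compare each pair of P1's strategies column-by-column:
  A vs B: [1 vs 7, 1 vs 3, 5 vs 1] → A does not strictly dominate B (column X: 1 ≤ 7)
  A vs C: [1 vs 2, 1 vs 2, 5 vs 1] → A does not strictly dominate C (column X: 1 ≤ 2)
  B vs A: [7 vs 1, 3 vs 1, 1 vs 5] → B does not strictly dominate A (column Z: 1 ≤ 5)
  B vs C: [7 vs 2, 3 vs 2, 1 vs 1] → B does not strictly dominate C (column Z: 1 ≤ 1)
  C vs A: [2 vs 1, 2 vs 1, 1 vs 5] → C does not strictly dominate A (column Z: 1 ≤ 5)
  C vs B: [2 vs 7, 2 vs 3, 1 vs 1] → C does not strictly dominate B (column X: 2 ≤ 7)
No single strategy strictly dominates all others → no strictly dominant strategy.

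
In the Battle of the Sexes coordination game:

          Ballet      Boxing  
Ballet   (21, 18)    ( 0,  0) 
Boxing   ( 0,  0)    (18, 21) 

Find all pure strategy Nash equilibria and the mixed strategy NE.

Pure NE: (Ballet, Ballet) and (Boxing, Boxing); Mixed NE: p = 0.5385, q = 0.4615

Work:
Check pure NE:
(Ballet, Ballet): (21, 18) - no unilateral deviation beneficial
(Boxing, Boxing): (18, 21) - no unilateral deviation beneficial
Mixed NE: P1 plays Ballet with p = 0.5385, P2 plays Ballet with q = 0.4615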